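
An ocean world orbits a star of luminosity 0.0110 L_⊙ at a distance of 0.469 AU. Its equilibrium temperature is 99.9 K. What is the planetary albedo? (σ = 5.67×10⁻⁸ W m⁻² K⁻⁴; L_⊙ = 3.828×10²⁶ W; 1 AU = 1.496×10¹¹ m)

d = 0.469 AU = 7.02×10¹⁰ m.
L = 0.0110 × 3.828×10²⁶ = 4.21×10²⁴ W.
Flux: S = L/(4πd²) = 4.21×10²⁴/(4π×(7.02×10¹⁰)²) = 68.1 W m⁻².
From T_eq⁴ = S(1−A)/(4σ): 1−A = 4σT_eq⁴/S.
1−A = 4 × 5.67×10⁻⁸ × (99.9)⁴ / 68.1 = 0.332.

A ≈ 0.67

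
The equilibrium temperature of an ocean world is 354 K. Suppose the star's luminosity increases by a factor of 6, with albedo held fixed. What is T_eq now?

T_eq ≈ 554 K

T_eq ∝ L^(1/4) · d^(−1/2).
T′ = 354 × 6^(1/4) = 554 K.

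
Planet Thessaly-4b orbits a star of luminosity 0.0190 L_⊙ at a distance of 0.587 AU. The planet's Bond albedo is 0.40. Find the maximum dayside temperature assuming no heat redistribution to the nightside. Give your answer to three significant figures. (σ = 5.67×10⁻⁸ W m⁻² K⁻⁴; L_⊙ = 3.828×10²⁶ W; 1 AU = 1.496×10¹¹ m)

T_ss ≈ 168 K

d = 0.587 AU = 8.78×10¹⁰ m.
L = 0.0190 × 3.828×10²⁶ = 7.27×10²⁴ W.
Flux: S = L/(4πd²) = 7.27×10²⁴/(4π×(8.78×10¹⁰)²) = 75.1 W m⁻².
With no redistribution each surface element balances locally: S(1−A) = σT⁴.
T = [75.1 × 0.60 / 5.67×10⁻⁸]^(1/4) = (7.94×10⁸)^(1/4) = 168 K.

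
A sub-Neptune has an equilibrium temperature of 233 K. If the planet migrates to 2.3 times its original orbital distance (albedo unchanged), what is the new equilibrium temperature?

T_eq ≈ 154 K

T_eq ∝ L^(1/4) · d^(−1/2).
T′ = 233 / 2.3^(1/2) = 154 K.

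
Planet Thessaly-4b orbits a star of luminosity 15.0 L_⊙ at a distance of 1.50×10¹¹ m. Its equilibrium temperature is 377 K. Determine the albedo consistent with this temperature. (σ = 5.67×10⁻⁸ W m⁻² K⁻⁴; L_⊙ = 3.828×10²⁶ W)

L = 15.0 × 3.828×10²⁶ = 5.74×10²⁷ W.
Flux: S = L/(4πd²) = 5.74×10²⁷/(4π×(1.50×10¹¹)²) = 2.03×10⁴ W m⁻².
From T_eq⁴ = S(1−A)/(4σ): 1−A = 4σT_eq⁴/S.
1−A = 4 × 5.67×10⁻⁸ × (377)⁴ / 2.03×10⁴ = 0.226.

A ≈ 0.77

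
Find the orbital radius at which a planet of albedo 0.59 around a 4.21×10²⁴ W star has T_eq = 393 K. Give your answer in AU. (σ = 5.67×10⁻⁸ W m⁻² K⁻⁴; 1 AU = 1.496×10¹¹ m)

d ≈ 0.0337 AU

From T_eq⁴ = L(1−A)/(16πσd²): d = √[L(1−A)/(16πσT_eq⁴)].
d = √[4.21×10²⁴ × 0.41 / (16π × 5.67×10⁻⁸ × (393)⁴)] = 5.04×10⁹ m = 0.0337 AU.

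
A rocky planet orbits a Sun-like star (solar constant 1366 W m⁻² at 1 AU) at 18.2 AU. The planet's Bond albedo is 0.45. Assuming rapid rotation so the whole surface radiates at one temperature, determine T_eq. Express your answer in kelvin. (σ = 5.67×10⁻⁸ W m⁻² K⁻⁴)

Flux at 18.2 AU: S = 1366/18.2² = 4.12 W m⁻².
Energy balance: absorbed = emitted ⇒ πR²·S(1−A) = 4πR²·σT_eq⁴, so T_eq⁴ = S(1−A)/(4σ).
T_eq = [4.12 × 0.55 / (4 × 5.67×10⁻⁸)]^(1/4) = (1.00×10⁷)^(1/4) = 56.2 K.

T_eq ≈ 56.2 K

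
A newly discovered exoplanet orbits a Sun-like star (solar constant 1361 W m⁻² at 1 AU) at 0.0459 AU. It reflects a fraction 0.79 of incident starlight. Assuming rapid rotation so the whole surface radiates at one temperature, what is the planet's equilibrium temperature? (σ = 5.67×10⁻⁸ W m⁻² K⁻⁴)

Flux at 0.0459 AU: S = 1361/0.0459² = 6.46×10⁵ W m⁻².
Energy balance: absorbed = emitted ⇒ πR²·S(1−A) = 4πR²·σT_eq⁴, so T_eq⁴ = S(1−A)/(4σ).
T_eq = [6.46×10⁵ × 0.21 / (4 × 5.67×10⁻⁸)]^(1/4) = (5.98×10¹¹)^(1/4) = 879 K.

T_eq ≈ 879 K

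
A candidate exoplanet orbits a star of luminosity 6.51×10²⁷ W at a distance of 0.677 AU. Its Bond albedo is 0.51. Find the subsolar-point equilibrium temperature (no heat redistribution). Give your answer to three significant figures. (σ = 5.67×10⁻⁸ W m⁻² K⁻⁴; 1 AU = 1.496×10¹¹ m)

T_ss ≈ 813 K

d = 0.677 AU = 1.01×10¹¹ m.
Flux: S = L/(4πd²) = 6.51×10²⁷/(4π×(1.01×10¹¹)²) = 5.05×10⁴ W m⁻².
At the subsolar point the surface absorbs S(1−A) and emits σT⁴ per unit area — no factor of 4, since only the local patch is in balance.
T = [5.05×10⁴ × 0.49 / 5.67×10⁻⁸]^(1/4) = (4.36×10¹¹)^(1/4) = 813 K.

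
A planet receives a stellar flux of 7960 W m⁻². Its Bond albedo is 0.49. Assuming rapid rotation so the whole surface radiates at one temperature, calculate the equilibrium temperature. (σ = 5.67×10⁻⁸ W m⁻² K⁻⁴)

Energy balance: absorbed = emitted ⇒ πR²·S(1−A) = 4πR²·σT_eq⁴, so T_eq⁴ = S(1−A)/(4σ).
T_eq = [7960 × 0.51 / (4 × 5.67×10⁻⁸)]^(1/4) = (1.79×10¹⁰)^(1/4) = 366 K.

T_eq ≈ 366 K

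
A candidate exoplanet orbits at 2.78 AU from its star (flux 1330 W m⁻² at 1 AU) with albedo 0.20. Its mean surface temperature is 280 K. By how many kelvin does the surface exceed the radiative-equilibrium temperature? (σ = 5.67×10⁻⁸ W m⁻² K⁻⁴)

ΔT ≈ 123.0 K

S = 1330/2.78² = 172.1 W m⁻².
T_eq = [S(1−A)/(4σ)]^(1/4) = [172.1×0.80/(4×5.67×10⁻⁸)]^(1/4) = 157.0 K.
ΔT = T_surf − T_eq = 280 − 157.0.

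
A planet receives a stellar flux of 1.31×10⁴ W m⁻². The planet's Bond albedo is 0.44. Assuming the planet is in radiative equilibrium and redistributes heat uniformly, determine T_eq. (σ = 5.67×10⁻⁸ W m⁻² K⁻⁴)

Energy balance: absorbed = emitted ⇒ πR²·S(1−A) = 4πR²·σT_eq⁴, so T_eq⁴ = S(1−A)/(4σ).
T_eq = [1.31×10⁴ × 0.56 / (4 × 5.67×10⁻⁸)]^(1/4) = (3.23×10¹⁰)^(1/4) = 424 K.

T_eq ≈ 424 K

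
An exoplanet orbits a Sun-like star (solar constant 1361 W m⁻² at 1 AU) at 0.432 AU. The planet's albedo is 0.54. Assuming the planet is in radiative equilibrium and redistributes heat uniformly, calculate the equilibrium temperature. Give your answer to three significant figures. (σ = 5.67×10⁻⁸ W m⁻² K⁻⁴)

T_eq ≈ 349 K

Flux at 0.432 AU: S = 1361/0.432² = 7290 W m⁻².
Energy balance: absorbed = emitted ⇒ πR²·S(1−A) = 4πR²·σT_eq⁴, so T_eq⁴ = S(1−A)/(4σ).
T_eq = [7290 × 0.46 / (4 × 5.67×10⁻⁸)]^(1/4) = (1.48×10¹⁰)^(1/4) = 349 K.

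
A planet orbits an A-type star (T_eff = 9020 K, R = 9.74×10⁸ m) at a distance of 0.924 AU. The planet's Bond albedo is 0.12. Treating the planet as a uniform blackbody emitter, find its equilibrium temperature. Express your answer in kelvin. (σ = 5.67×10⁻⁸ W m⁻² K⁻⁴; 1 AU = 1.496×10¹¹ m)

T_eq ≈ 519 K

d = 0.924 AU = 1.38×10¹¹ m.
L = 4πR_⋆²σT_⋆⁴ = 4π(9.74×10⁸)² × 5.67×10⁻⁸ × (9020)⁴ = 4.47×10²⁷ W.
S = L/(4πd²) = 1.86×10⁴ W m⁻².
Energy balance: absorbed = emitted ⇒ πR²·S(1−A) = 4πR²·σT_eq⁴, so T_eq⁴ = S(1−A)/(4σ).
T_eq = [1.86×10⁴ × 0.88 / (4 × 5.67×10⁻⁸)]^(1/4) = (7.23×10¹⁰)^(1/4) = 519 K.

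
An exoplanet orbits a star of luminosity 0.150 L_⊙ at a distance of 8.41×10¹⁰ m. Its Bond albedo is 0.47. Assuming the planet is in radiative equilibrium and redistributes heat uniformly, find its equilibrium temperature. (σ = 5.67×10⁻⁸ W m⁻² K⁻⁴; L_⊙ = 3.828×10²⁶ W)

T_eq ≈ 197 K

L = 0.150 × 3.828×10²⁶ = 5.74×10²⁵ W.
Flux: S = L/(4πd²) = 5.74×10²⁵/(4π×(8.41×10¹⁰)²) = 646 W m⁻².
Energy balance: absorbed = emitted ⇒ πR²·S(1−A) = 4πR²·σT_eq⁴, so T_eq⁴ = S(1−A)/(4σ).
T_eq = [646 × 0.53 / (4 × 5.67×10⁻⁸)]^(1/4) = (1.51×10⁹)^(1/4) = 197 K.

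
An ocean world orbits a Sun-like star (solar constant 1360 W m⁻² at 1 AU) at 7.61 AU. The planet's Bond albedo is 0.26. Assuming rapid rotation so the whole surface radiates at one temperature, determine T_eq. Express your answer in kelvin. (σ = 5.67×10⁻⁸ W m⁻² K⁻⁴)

Flux at 7.61 AU: S = 1360/7.61² = 23.5 W m⁻².
Energy balance: absorbed = emitted ⇒ πR²·S(1−A) = 4πR²·σT_eq⁴, so T_eq⁴ = S(1−A)/(4σ).
T_eq = [23.5 × 0.74 / (4 × 5.67×10⁻⁸)]^(1/4) = (7.66×10⁷)^(1/4) = 93.6 K.

T_eq ≈ 93.6 K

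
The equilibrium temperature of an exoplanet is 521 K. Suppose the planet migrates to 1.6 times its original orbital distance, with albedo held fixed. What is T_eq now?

T_eq ≈ 412 K

T_eq ∝ L^(1/4) · d^(−1/2).
T′ = 521 / 1.6^(1/2) = 412 K.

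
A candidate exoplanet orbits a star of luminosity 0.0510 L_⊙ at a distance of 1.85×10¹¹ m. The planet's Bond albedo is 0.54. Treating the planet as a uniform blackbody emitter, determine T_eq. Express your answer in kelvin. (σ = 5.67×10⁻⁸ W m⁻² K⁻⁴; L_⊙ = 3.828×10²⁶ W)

L = 0.0510 × 3.828×10²⁶ = 1.95×10²⁵ W.
Flux: S = L/(4πd²) = 1.95×10²⁵/(4π×(1.85×10¹¹)²) = 45.4 W m⁻².
Energy balance: absorbed = emitted ⇒ πR²·S(1−A) = 4πR²·σT_eq⁴, so T_eq⁴ = S(1−A)/(4σ).
T_eq = [45.4 × 0.46 / (4 × 5.67×10⁻⁸)]^(1/4) = (9.21×10⁷)^(1/4) = 98.0 K.

T_eq ≈ 98.0 K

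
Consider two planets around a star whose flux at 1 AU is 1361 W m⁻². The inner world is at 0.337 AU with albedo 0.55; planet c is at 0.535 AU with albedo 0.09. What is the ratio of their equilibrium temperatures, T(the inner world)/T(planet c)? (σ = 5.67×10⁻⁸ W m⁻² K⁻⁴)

T₁/T₂ ≈ 1.057

T_eq = [S₀(1−A)/(4σd²)]^(1/4), so T ∝ (1−A)^(1/4) / √d.
T₁ = [1361×0.45/(4×5.67×10⁻⁸×0.337²)]^(1/4) = 392.68 K.
T₂ = [1361×0.91/(4×5.67×10⁻⁸×0.535²)]^(1/4) = 371.65 K.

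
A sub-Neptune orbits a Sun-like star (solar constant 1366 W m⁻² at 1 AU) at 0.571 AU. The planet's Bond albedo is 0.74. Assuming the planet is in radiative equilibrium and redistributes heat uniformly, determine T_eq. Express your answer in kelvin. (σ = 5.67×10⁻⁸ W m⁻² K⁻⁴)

T_eq ≈ 263 K

Flux at 0.571 AU: S = 1366/0.571² = 4190 W m⁻².
Energy balance: absorbed = emitted ⇒ πR²·S(1−A) = 4πR²·σT_eq⁴, so T_eq⁴ = S(1−A)/(4σ).
T_eq = [4190 × 0.26 / (4 × 5.67×10⁻⁸)]^(1/4) = (4.80×10⁹)^(1/4) = 263 K.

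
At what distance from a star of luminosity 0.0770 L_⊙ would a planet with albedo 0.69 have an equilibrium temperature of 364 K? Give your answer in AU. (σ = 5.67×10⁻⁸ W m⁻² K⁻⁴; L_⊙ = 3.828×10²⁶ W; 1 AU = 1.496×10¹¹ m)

L = 0.0770 × 3.828×10²⁶ = 2.95×10²⁵ W.
From T_eq⁴ = L(1−A)/(16πσd²): d = √[L(1−A)/(16πσT_eq⁴)].
d = √[2.95×10²⁵ × 0.31 / (16π × 5.67×10⁻⁸ × (364)⁴)] = 1.35×10¹⁰ m = 0.0903 AU.

d ≈ 0.0903 AU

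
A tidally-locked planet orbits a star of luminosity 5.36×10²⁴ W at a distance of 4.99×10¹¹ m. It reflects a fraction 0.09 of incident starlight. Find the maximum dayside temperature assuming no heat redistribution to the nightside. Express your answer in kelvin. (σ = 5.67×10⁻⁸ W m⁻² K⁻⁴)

Flux: S = L/(4πd²) = 5.36×10²⁴/(4π×(4.99×10¹¹)²) = 1.71 W m⁻².
With no redistribution each surface element balances locally: S(1−A) = σT⁴.
T = [1.71 × 0.91 / 5.67×10⁻⁸]^(1/4) = (2.75×10⁷)^(1/4) = 72.4 K.

T_ss ≈ 72.4 K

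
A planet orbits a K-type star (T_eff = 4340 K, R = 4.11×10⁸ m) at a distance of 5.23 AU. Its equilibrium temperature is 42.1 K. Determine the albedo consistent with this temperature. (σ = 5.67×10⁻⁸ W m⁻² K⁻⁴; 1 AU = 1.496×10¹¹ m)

d = 5.23 AU = 7.82×10¹¹ m.
L = 4πR_⋆²σT_⋆⁴ = 4π(4.11×10⁸)² × 5.67×10⁻⁸ × (4340)⁴ = 4.27×10²⁵ W.
S = L/(4πd²) = 5.55 W m⁻².
From T_eq⁴ = S(1−A)/(4σ): 1−A = 4σT_eq⁴/S.
1−A = 4 × 5.67×10⁻⁸ × (42.1)⁴ / 5.55 = 0.128.

A ≈ 0.87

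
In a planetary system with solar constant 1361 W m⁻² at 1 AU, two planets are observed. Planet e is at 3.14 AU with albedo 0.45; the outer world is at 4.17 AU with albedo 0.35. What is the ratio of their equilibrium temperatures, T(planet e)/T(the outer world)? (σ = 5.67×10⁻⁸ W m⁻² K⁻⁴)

T₁/T₂ ≈ 1.105

T_eq = [S₀(1−A)/(4σd²)]^(1/4), so T ∝ (1−A)^(1/4) / √d.
T₁ = [1361×0.55/(4×5.67×10⁻⁸×3.14²)]^(1/4) = 135.26 K.
T₂ = [1361×0.65/(4×5.67×10⁻⁸×4.17²)]^(1/4) = 122.38 K.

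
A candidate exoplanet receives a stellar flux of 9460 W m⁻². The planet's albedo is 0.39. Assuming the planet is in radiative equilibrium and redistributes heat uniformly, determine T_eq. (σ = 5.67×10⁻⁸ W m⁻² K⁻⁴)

T_eq ≈ 399 K

Energy balance: absorbed = emitted ⇒ πR²·S(1−A) = 4πR²·σT_eq⁴, so T_eq⁴ = S(1−A)/(4σ).
T_eq = [9460 × 0.61 / (4 × 5.67×10⁻⁸)]^(1/4) = (2.54×10¹⁰)^(1/4) = 399 K.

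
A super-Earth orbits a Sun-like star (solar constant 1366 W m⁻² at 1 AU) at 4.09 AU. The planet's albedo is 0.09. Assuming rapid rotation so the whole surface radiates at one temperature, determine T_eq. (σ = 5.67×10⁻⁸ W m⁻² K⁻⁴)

T_eq ≈ 135 K

Flux at 4.09 AU: S = 1366/4.09² = 81.7 W m⁻².
Energy balance: absorbed = emitted ⇒ πR²·S(1−A) = 4πR²·σT_eq⁴, so T_eq⁴ = S(1−A)/(4σ).
T_eq = [81.7 × 0.91 / (4 × 5.67×10⁻⁸)]^(1/4) = (3.28×10⁸)^(1/4) = 135 K.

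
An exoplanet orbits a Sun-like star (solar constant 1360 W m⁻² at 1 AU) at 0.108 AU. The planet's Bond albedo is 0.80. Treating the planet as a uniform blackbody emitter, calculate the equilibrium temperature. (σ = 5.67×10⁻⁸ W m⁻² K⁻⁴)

Flux at 0.108 AU: S = 1360/0.108² = 1.17×10⁵ W m⁻².
Energy balance: absorbed = emitted ⇒ πR²·S(1−A) = 4πR²·σT_eq⁴, so T_eq⁴ = S(1−A)/(4σ).
T_eq = [1.17×10⁵ × 0.20 / (4 × 5.67×10⁻⁸)]^(1/4) = (1.03×10¹¹)^(1/4) = 566 K.

T_eq ≈ 566 K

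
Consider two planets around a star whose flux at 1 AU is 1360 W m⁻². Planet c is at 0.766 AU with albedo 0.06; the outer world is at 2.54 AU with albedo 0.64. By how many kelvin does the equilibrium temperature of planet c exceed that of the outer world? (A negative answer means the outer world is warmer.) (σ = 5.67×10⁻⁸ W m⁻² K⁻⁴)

ΔT ≈ 177.8 K

T_eq = [S₀(1−A)/(4σd²)]^(1/4), so T ∝ (1−A)^(1/4) / √d.
T₁ = [1360×0.94/(4×5.67×10⁻⁸×0.766²)]^(1/4) = 313.07 K.
T₂ = [1360×0.36/(4×5.67×10⁻⁸×2.54²)]^(1/4) = 135.25 K.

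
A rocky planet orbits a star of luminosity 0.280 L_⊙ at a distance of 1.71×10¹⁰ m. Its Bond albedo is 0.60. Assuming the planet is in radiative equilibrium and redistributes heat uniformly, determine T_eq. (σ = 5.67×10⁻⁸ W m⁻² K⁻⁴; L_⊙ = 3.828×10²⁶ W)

T_eq ≈ 476 K

L = 0.280 × 3.828×10²⁶ = 1.07×10²⁶ W.
Flux: S = L/(4πd²) = 1.07×10²⁶/(4π×(1.71×10¹⁰)²) = 2.92×10⁴ W m⁻².
Energy balance: absorbed = emitted ⇒ πR²·S(1−A) = 4πR²·σT_eq⁴, so T_eq⁴ = S(1−A)/(4σ).
T_eq = [2.92×10⁴ × 0.40 / (4 × 5.67×10⁻⁸)]^(1/4) = (5.14×10¹⁰)^(1/4) = 476 K.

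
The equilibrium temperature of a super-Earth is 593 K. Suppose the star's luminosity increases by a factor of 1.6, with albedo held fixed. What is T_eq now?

T_eq ≈ 667 K

T_eq ∝ L^(1/4) · d^(−1/2).
T′ = 593 × 1.6^(1/4) = 667 K.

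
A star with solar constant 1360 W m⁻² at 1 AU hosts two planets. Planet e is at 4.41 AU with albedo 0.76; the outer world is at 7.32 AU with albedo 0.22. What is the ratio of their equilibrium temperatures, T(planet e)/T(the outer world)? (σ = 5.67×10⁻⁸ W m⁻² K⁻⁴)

T₁/T₂ ≈ 0.960

T_eq = [S₀(1−A)/(4σd²)]^(1/4), so T ∝ (1−A)^(1/4) / √d.
T₁ = [1360×0.24/(4×5.67×10⁻⁸×4.41²)]^(1/4) = 92.75 K.
T₂ = [1360×0.78/(4×5.67×10⁻⁸×7.32²)]^(1/4) = 96.66 K.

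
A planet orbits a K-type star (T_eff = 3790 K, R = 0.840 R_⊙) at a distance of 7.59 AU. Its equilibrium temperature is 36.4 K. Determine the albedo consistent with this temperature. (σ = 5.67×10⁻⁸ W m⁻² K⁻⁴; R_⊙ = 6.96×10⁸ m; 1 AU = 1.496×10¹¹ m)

R_⋆ = 0.840 × 6.96×10⁸ = 5.85×10⁸ m.
d = 7.59 AU = 1.14×10¹² m.
L = 4πR_⋆²σT_⋆⁴ = 4π(5.85×10⁸)² × 5.67×10⁻⁸ × (3790)⁴ = 5.02×10²⁵ W.
S = L/(4πd²) = 3.10 W m⁻².
From T_eq⁴ = S(1−A)/(4σ): 1−A = 4σT_eq⁴/S.
1−A = 4 × 5.67×10⁻⁸ × (36.4)⁴ / 3.10 = 0.128.

A ≈ 0.87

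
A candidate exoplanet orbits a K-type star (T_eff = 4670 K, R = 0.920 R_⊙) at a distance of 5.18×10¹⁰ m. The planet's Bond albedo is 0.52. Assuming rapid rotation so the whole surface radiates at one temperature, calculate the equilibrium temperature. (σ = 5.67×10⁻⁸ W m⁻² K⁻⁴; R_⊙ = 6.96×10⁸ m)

R_⋆ = 0.920 × 6.96×10⁸ = 6.40×10⁸ m.
L = 4πR_⋆²σT_⋆⁴ = 4π(6.40×10⁸)² × 5.67×10⁻⁸ × (4670)⁴ = 1.39×10²⁶ W.
S = L/(4πd²) = 4120 W m⁻².
Energy balance: absorbed = emitted ⇒ πR²·S(1−A) = 4πR²·σT_eq⁴, so T_eq⁴ = S(1−A)/(4σ).
T_eq = [4120 × 0.48 / (4 × 5.67×10⁻⁸)]^(1/4) = (8.72×10⁹)^(1/4) = 306 K.

T_eq ≈ 306 K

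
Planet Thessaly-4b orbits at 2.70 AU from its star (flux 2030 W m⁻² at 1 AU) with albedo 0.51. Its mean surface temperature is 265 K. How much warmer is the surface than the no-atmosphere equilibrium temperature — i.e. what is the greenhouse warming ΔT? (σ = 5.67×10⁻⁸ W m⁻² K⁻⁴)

S = 2030/2.70² = 278.5 W m⁻².
T_eq = [S(1−A)/(4σ)]^(1/4) = [278.5×0.49/(4×5.67×10⁻⁸)]^(1/4) = 156.6 K.
ΔT = T_surf − T_eq = 265 − 156.6.

ΔT ≈ 108.4 K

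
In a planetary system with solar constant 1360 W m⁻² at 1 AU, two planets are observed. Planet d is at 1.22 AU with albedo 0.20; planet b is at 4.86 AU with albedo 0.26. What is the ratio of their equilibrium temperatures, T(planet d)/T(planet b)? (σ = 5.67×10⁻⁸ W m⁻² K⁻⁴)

T_eq = [S₀(1−A)/(4σd²)]^(1/4), so T ∝ (1−A)^(1/4) / √d.
T₁ = [1360×0.80/(4×5.67×10⁻⁸×1.22²)]^(1/4) = 238.27 K.
T₂ = [1360×0.74/(4×5.67×10⁻⁸×4.86²)]^(1/4) = 117.07 K.

T₁/T₂ ≈ 2.035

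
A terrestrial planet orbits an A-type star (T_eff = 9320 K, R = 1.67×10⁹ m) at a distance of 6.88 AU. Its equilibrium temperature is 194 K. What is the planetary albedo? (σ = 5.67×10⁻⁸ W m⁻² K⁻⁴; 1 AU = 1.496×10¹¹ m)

A ≈ 0.71

d = 6.88 AU = 1.03×10¹² m.
L = 4πR_⋆²σT_⋆⁴ = 4π(1.67×10⁹)² × 5.67×10⁻⁸ × (9320)⁴ = 1.50×10²⁸ W.
S = L/(4πd²) = 1130 W m⁻².
From T_eq⁴ = S(1−A)/(4σ): 1−A = 4σT_eq⁴/S.
1−A = 4 × 5.67×10⁻⁸ × (194)⁴ / 1130 = 0.285.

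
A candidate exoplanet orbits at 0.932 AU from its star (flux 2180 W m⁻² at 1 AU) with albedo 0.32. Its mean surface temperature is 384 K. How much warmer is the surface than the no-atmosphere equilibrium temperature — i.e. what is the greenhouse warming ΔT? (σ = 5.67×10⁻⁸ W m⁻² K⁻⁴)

ΔT ≈ 89.5 K

S = 2180/0.932² = 2510 W m⁻².
T_eq = [S(1−A)/(4σ)]^(1/4) = [2510×0.68/(4×5.67×10⁻⁸)]^(1/4) = 294.5 K.
ΔT = T_surf − T_eq = 384 − 294.5.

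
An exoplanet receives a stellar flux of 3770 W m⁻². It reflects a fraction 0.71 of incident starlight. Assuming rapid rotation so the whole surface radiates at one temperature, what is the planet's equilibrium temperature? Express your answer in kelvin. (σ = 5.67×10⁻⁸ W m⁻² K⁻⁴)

Energy balance: absorbed = emitted ⇒ πR²·S(1−A) = 4πR²·σT_eq⁴, so T_eq⁴ = S(1−A)/(4σ).
T_eq = [3770 × 0.29 / (4 × 5.67×10⁻⁸)]^(1/4) = (4.82×10⁹)^(1/4) = 263 K.

T_eq ≈ 263 K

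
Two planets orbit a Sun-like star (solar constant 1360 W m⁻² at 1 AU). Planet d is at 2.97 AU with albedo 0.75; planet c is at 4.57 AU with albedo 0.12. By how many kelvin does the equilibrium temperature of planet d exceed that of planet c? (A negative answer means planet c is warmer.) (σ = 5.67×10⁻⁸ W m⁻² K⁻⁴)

T_eq = [S₀(1−A)/(4σd²)]^(1/4), so T ∝ (1−A)^(1/4) / √d.
T₁ = [1360×0.25/(4×5.67×10⁻⁸×2.97²)]^(1/4) = 114.18 K.
T₂ = [1360×0.88/(4×5.67×10⁻⁸×4.57²)]^(1/4) = 126.08 K.

ΔT ≈ -11.9 K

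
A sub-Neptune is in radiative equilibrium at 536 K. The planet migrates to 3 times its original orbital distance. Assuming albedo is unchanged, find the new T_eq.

T_eq ≈ 309 K

T_eq ∝ L^(1/4) · d^(−1/2).
T′ = 536 / 3^(1/2) = 309 K.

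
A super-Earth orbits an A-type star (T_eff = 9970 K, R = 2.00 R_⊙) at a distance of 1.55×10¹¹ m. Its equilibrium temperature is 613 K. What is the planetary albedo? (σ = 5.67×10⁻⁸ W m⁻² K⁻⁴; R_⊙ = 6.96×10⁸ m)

A ≈ 0.29

R_⋆ = 2.00 × 6.96×10⁸ = 1.39×10⁹ m.
L = 4πR_⋆²σT_⋆⁴ = 4π(1.39×10⁹)² × 5.67×10⁻⁸ × (9970)⁴ = 1.36×10²⁸ W.
S = L/(4πd²) = 4.52×10⁴ W m⁻².
From T_eq⁴ = S(1−A)/(4σ): 1−A = 4σT_eq⁴/S.
1−A = 4 × 5.67×10⁻⁸ × (613)⁴ / 4.52×10⁴ = 0.709.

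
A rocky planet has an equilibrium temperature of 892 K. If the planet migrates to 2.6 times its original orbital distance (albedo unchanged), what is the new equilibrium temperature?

T_eq ≈ 553 K

T_eq ∝ L^(1/4) · d^(−1/2).
T′ = 892 / 2.6^(1/2) = 553 K.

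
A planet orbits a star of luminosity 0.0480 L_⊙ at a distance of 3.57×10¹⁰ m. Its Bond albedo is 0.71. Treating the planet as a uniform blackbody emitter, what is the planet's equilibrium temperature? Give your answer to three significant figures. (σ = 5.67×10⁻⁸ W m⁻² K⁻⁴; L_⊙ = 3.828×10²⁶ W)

L = 0.0480 × 3.828×10²⁶ = 1.84×10²⁵ W.
Flux: S = L/(4πd²) = 1.84×10²⁵/(4π×(3.57×10¹⁰)²) = 1150 W m⁻².
Energy balance: absorbed = emitted ⇒ πR²·S(1−A) = 4πR²·σT_eq⁴, so T_eq⁴ = S(1−A)/(4σ).
T_eq = [1150 × 0.29 / (4 × 5.67×10⁻⁸)]^(1/4) = (1.47×10⁹)^(1/4) = 196 K.

T_eq ≈ 196 K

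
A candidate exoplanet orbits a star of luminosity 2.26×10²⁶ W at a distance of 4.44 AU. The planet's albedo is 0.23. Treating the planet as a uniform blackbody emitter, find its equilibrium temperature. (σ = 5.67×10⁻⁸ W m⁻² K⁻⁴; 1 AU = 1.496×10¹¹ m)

d = 4.44 AU = 6.64×10¹¹ m.
Flux: S = L/(4πd²) = 2.26×10²⁶/(4π×(6.64×10¹¹)²) = 40.8 W m⁻².
Energy balance: absorbed = emitted ⇒ πR²·S(1−A) = 4πR²·σT_eq⁴, so T_eq⁴ = S(1−A)/(4σ).
T_eq = [40.8 × 0.77 / (4 × 5.67×10⁻⁸)]^(1/4) = (1.38×10⁸)^(1/4) = 108 K.

T_eq ≈ 108 K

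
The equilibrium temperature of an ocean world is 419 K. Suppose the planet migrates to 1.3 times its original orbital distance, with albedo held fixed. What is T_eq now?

T_eq ≈ 367 K

T_eq ∝ L^(1/4) · d^(−1/2).
T′ = 419 / 1.3^(1/2) = 367 K.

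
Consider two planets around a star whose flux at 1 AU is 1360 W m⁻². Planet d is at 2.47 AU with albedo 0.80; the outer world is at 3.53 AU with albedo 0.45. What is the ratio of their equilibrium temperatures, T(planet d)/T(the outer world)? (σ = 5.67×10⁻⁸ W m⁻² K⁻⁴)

T_eq = [S₀(1−A)/(4σd²)]^(1/4), so T ∝ (1−A)^(1/4) / √d.
T₁ = [1360×0.20/(4×5.67×10⁻⁸×2.47²)]^(1/4) = 118.41 K.
T₂ = [1360×0.55/(4×5.67×10⁻⁸×3.53²)]^(1/4) = 127.55 K.

T₁/T₂ ≈ 0.928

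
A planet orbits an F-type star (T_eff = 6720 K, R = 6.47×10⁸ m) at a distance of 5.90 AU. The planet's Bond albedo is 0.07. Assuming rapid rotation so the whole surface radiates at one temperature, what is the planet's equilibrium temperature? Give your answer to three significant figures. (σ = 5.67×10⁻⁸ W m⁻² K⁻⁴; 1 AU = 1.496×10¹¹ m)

d = 5.90 AU = 8.83×10¹¹ m.
L = 4πR_⋆²σT_⋆⁴ = 4π(6.47×10⁸)² × 5.67×10⁻⁸ × (6720)⁴ = 6.08×10²⁶ W.
S = L/(4πd²) = 62.1 W m⁻².
Energy balance: absorbed = emitted ⇒ πR²·S(1−A) = 4πR²·σT_eq⁴, so T_eq⁴ = S(1−A)/(4σ).
T_eq = [62.1 × 0.93 / (4 × 5.67×10⁻⁸)]^(1/4) = (2.55×10⁸)^(1/4) = 126 K.

T_eq ≈ 126 K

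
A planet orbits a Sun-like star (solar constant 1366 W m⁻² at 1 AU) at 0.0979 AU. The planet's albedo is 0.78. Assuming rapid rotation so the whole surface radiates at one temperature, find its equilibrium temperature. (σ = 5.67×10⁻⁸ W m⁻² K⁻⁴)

Flux at 0.0979 AU: S = 1366/0.0979² = 1.43×10⁵ W m⁻².
Energy balance: absorbed = emitted ⇒ πR²·S(1−A) = 4πR²·σT_eq⁴, so T_eq⁴ = S(1−A)/(4σ).
T_eq = [1.43×10⁵ × 0.22 / (4 × 5.67×10⁻⁸)]^(1/4) = (1.38×10¹¹)^(1/4) = 610 K.

T_eq ≈ 610 K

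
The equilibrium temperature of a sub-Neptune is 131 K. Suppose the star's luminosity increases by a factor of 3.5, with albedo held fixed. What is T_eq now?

T_eq ∝ L^(1/4) · d^(−1/2).
T′ = 131 × 3.5^(1/4) = 179 K.

T_eq ≈ 179 K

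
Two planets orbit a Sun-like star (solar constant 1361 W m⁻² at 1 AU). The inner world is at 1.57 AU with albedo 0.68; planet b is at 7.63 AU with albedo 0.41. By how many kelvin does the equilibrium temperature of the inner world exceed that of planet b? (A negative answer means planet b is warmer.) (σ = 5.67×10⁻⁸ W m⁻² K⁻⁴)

ΔT ≈ 78.8 K

T_eq = [S₀(1−A)/(4σd²)]^(1/4), so T ∝ (1−A)^(1/4) / √d.
T₁ = [1361×0.32/(4×5.67×10⁻⁸×1.57²)]^(1/4) = 167.07 K.
T₂ = [1361×0.59/(4×5.67×10⁻⁸×7.63²)]^(1/4) = 88.31 K.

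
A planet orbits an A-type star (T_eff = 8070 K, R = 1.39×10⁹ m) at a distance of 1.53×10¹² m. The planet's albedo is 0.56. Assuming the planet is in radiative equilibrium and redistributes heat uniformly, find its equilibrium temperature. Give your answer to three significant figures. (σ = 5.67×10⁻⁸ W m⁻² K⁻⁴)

T_eq ≈ 140 K

L = 4πR_⋆²σT_⋆⁴ = 4π(1.39×10⁹)² × 5.67×10⁻⁸ × (8070)⁴ = 5.84×10²⁷ W.
S = L/(4πd²) = 198 W m⁻².
Energy balance: absorbed = emitted ⇒ πR²·S(1−A) = 4πR²·σT_eq⁴, so T_eq⁴ = S(1−A)/(4σ).
T_eq = [198 × 0.44 / (4 × 5.67×10⁻⁸)]^(1/4) = (3.85×10⁸)^(1/4) = 140 K.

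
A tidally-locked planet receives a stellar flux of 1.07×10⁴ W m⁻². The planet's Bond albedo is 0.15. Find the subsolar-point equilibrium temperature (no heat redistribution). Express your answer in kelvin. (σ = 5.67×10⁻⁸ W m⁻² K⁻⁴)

At the subsolar point the surface absorbs S(1−A) and emits σT⁴ per unit area — no factor of 4, since only the local patch is in balance.
T = [1.07×10⁴ × 0.85 / 5.67×10⁻⁸]^(1/4) = (1.60×10¹¹)^(1/4) = 633 K.

T_ss ≈ 633 K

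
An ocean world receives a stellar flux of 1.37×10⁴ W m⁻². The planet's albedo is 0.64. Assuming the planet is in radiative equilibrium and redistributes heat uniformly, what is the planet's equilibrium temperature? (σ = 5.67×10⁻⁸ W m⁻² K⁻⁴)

T_eq ≈ 384 K

Energy balance: absorbed = emitted ⇒ πR²·S(1−A) = 4πR²·σT_eq⁴, so T_eq⁴ = S(1−A)/(4σ).
T_eq = [1.37×10⁴ × 0.36 / (4 × 5.67×10⁻⁸)]^(1/4) = (2.17×10¹⁰)^(1/4) = 384 K.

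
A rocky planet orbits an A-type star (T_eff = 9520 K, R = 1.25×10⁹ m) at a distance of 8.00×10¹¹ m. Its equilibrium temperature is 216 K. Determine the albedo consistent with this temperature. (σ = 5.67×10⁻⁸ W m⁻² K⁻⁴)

A ≈ 0.57

L = 4πR_⋆²σT_⋆⁴ = 4π(1.25×10⁹)² × 5.67×10⁻⁸ × (9520)⁴ = 9.14×10²⁷ W.
S = L/(4πd²) = 1140 W m⁻².
From T_eq⁴ = S(1−A)/(4σ): 1−A = 4σT_eq⁴/S.
1−A = 4 × 5.67×10⁻⁸ × (216)⁴ / 1140 = 0.434.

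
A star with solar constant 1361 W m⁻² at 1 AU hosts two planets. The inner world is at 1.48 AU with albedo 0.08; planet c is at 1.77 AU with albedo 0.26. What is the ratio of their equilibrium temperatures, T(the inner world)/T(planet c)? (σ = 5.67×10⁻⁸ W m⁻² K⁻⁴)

T_eq = [S₀(1−A)/(4σd²)]^(1/4), so T ∝ (1−A)^(1/4) / √d.
T₁ = [1361×0.92/(4×5.67×10⁻⁸×1.48²)]^(1/4) = 224.06 K.
T₂ = [1361×0.74/(4×5.67×10⁻⁸×1.77²)]^(1/4) = 194.03 K.

T₁/T₂ ≈ 1.155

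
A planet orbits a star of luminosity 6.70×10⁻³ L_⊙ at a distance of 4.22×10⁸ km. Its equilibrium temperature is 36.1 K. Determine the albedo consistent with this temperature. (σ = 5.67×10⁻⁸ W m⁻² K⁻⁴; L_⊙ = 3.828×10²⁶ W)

d = 4.22×10⁸ km = 4.22×10¹¹ m.
L = 6.70×10⁻³ × 3.828×10²⁶ = 2.56×10²⁴ W.
Flux: S = L/(4πd²) = 2.56×10²⁴/(4π×(4.22×10¹¹)²) = 1.15 W m⁻².
From T_eq⁴ = S(1−A)/(4σ): 1−A = 4σT_eq⁴/S.
1−A = 4 × 5.67×10⁻⁸ × (36.1)⁴ / 1.15 = 0.336.

A ≈ 0.66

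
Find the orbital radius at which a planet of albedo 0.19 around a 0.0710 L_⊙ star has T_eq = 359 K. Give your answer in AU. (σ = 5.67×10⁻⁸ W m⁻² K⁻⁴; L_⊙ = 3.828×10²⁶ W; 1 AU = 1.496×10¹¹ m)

d ≈ 0.144 AU

L = 0.0710 × 3.828×10²⁶ = 2.72×10²⁵ W.
From T_eq⁴ = L(1−A)/(16πσd²): d = √[L(1−A)/(16πσT_eq⁴)].
d = √[2.72×10²⁵ × 0.81 / (16π × 5.67×10⁻⁸ × (359)⁴)] = 2.16×10¹⁰ m = 0.144 AU.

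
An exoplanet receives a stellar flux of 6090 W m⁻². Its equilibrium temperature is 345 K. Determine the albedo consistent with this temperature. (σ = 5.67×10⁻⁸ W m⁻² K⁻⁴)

From T_eq⁴ = S(1−A)/(4σ): 1−A = 4σT_eq⁴/S.
1−A = 4 × 5.67×10⁻⁸ × (345)⁴ / 6090 = 0.528.

A ≈ 0.47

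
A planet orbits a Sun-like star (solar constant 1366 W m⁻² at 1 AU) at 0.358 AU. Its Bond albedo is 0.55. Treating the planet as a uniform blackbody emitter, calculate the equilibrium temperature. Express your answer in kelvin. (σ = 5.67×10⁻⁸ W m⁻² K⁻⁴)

Flux at 0.358 AU: S = 1366/0.358² = 1.07×10⁴ W m⁻².
Energy balance: absorbed = emitted ⇒ πR²·S(1−A) = 4πR²·σT_eq⁴, so T_eq⁴ = S(1−A)/(4σ).
T_eq = [1.07×10⁴ × 0.45 / (4 × 5.67×10⁻⁸)]^(1/4) = (2.11×10¹⁰)^(1/4) = 381 K.

T_eq ≈ 381 K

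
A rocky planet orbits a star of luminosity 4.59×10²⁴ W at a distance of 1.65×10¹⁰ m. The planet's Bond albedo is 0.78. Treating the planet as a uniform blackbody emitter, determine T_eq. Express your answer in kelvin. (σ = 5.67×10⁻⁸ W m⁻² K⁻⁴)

Flux: S = L/(4πd²) = 4.59×10²⁴/(4π×(1.65×10¹⁰)²) = 1340 W m⁻².
Energy balance: absorbed = emitted ⇒ πR²·S(1−A) = 4πR²·σT_eq⁴, so T_eq⁴ = S(1−A)/(4σ).
T_eq = [1340 × 0.22 / (4 × 5.67×10⁻⁸)]^(1/4) = (1.30×10⁹)^(1/4) = 190 K.

T_eq ≈ 190 K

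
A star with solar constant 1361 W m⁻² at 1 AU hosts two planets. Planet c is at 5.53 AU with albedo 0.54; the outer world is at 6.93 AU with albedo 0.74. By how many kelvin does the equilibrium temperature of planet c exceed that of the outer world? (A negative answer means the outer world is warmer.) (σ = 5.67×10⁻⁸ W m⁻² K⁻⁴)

T_eq = [S₀(1−A)/(4σd²)]^(1/4), so T ∝ (1−A)^(1/4) / √d.
T₁ = [1361×0.46/(4×5.67×10⁻⁸×5.53²)]^(1/4) = 97.47 K.
T₂ = [1361×0.26/(4×5.67×10⁻⁸×6.93²)]^(1/4) = 75.50 K.

ΔT ≈ 22.0 K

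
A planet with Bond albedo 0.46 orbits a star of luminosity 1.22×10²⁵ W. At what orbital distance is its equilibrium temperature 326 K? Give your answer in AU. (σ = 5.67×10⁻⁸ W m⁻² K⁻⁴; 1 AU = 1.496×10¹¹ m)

d ≈ 0.0956 AU

From T_eq⁴ = L(1−A)/(16πσd²): d = √[L(1−A)/(16πσT_eq⁴)].
d = √[1.22×10²⁵ × 0.54 / (16π × 5.67×10⁻⁸ × (326)⁴)] = 1.43×10¹⁰ m = 0.0956 AU.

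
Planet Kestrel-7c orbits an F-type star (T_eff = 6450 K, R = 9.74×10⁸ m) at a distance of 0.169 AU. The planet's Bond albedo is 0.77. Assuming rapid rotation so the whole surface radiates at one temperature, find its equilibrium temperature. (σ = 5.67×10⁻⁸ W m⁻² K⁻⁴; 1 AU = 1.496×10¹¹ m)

d = 0.169 AU = 2.53×10¹⁰ m.
L = 4πR_⋆²σT_⋆⁴ = 4π(9.74×10⁸)² × 5.67×10⁻⁸ × (6450)⁴ = 1.17×10²⁷ W.
S = L/(4πd²) = 1.46×10⁵ W m⁻².
Energy balance: absorbed = emitted ⇒ πR²·S(1−A) = 4πR²·σT_eq⁴, so T_eq⁴ = S(1−A)/(4σ).
T_eq = [1.46×10⁵ × 0.23 / (4 × 5.67×10⁻⁸)]^(1/4) = (1.48×10¹¹)^(1/4) = 620 K.

T_eq ≈ 620 K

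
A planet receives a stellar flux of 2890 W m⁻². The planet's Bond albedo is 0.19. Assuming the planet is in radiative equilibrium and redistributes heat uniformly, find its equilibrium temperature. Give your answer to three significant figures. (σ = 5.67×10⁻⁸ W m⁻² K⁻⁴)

Energy balance: absorbed = emitted ⇒ πR²·S(1−A) = 4πR²·σT_eq⁴, so T_eq⁴ = S(1−A)/(4σ).
T_eq = [2890 × 0.81 / (4 × 5.67×10⁻⁸)]^(1/4) = (1.03×10¹⁰)^(1/4) = 319 K.

T_eq ≈ 319 K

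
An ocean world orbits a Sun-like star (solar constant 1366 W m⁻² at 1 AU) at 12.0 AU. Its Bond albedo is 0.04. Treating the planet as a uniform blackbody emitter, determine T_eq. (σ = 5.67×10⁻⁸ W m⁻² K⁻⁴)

T_eq ≈ 79.6 K

Flux at 12.0 AU: S = 1366/12.0² = 9.49 W m⁻².
Energy balance: absorbed = emitted ⇒ πR²·S(1−A) = 4πR²·σT_eq⁴, so T_eq⁴ = S(1−A)/(4σ).
T_eq = [9.49 × 0.96 / (4 × 5.67×10⁻⁸)]^(1/4) = (4.02×10⁷)^(1/4) = 79.6 K.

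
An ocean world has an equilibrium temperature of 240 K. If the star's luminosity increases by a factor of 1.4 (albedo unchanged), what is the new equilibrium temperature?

T_eq ∝ L^(1/4) · d^(−1/2).
T′ = 240 × 1.4^(1/4) = 261 K.

T_eq ≈ 261 K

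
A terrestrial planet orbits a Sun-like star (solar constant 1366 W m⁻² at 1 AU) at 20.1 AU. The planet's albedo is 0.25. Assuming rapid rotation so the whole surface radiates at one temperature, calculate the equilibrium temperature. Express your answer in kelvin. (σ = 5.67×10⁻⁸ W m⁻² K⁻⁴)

T_eq ≈ 57.8 K

Flux at 20.1 AU: S = 1366/20.1² = 3.38 W m⁻².
Energy balance: absorbed = emitted ⇒ πR²·S(1−A) = 4πR²·σT_eq⁴, so T_eq⁴ = S(1−A)/(4σ).
T_eq = [3.38 × 0.75 / (4 × 5.67×10⁻⁸)]^(1/4) = (1.12×10⁷)^(1/4) = 57.8 K.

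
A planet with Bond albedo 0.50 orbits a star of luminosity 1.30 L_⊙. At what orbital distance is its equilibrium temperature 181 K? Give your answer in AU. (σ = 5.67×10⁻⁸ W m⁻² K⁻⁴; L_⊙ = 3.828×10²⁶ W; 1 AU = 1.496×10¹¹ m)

L = 1.30 × 3.828×10²⁶ = 4.98×10²⁶ W.
From T_eq⁴ = L(1−A)/(16πσd²): d = √[L(1−A)/(16πσT_eq⁴)].
d = √[4.98×10²⁶ × 0.50 / (16π × 5.67×10⁻⁸ × (181)⁴)] = 2.85×10¹¹ m = 1.91 AU.

d ≈ 1.91 AU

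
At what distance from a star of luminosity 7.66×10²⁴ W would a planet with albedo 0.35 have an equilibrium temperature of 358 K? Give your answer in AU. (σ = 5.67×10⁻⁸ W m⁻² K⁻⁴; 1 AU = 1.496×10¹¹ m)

d ≈ 0.0689 AU

From T_eq⁴ = L(1−A)/(16πσd²): d = √[L(1−A)/(16πσT_eq⁴)].
d = √[7.66×10²⁴ × 0.65 / (16π × 5.67×10⁻⁸ × (358)⁴)] = 1.03×10¹⁰ m = 0.0689 AU.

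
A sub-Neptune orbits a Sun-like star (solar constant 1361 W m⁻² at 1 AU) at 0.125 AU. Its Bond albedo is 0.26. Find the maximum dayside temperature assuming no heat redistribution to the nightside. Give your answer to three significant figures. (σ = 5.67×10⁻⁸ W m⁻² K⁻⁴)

Flux at 0.125 AU: S = 1361/0.125² = 8.71×10⁴ W m⁻².
With no redistribution each surface element balances locally: S(1−A) = σT⁴.
T = [8.71×10⁴ × 0.74 / 5.67×10⁻⁸]^(1/4) = (1.14×10¹²)^(1/4) = 1030 K.

T_ss ≈ 1030 K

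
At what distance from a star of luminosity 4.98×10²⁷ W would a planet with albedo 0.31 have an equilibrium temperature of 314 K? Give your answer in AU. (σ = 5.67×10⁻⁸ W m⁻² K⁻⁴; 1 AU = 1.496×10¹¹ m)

From T_eq⁴ = L(1−A)/(16πσd²): d = √[L(1−A)/(16πσT_eq⁴)].
d = √[4.98×10²⁷ × 0.69 / (16π × 5.67×10⁻⁸ × (314)⁴)] = 3.52×10¹¹ m = 2.35 AU.

d ≈ 2.35 AU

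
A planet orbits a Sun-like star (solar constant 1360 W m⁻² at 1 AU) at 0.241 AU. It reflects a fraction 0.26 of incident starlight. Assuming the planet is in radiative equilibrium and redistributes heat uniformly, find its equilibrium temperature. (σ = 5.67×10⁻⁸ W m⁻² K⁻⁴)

T_eq ≈ 526 K

Flux at 0.241 AU: S = 1360/0.241² = 2.34×10⁴ W m⁻².
Energy balance: absorbed = emitted ⇒ πR²·S(1−A) = 4πR²·σT_eq⁴, so T_eq⁴ = S(1−A)/(4σ).
T_eq = [2.34×10⁴ × 0.74 / (4 × 5.67×10⁻⁸)]^(1/4) = (7.64×10¹⁰)^(1/4) = 526 K.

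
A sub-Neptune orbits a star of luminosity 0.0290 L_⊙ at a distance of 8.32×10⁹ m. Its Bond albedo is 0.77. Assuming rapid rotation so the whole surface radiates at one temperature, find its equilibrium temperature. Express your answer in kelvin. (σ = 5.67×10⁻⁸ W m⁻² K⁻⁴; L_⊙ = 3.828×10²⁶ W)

L = 0.0290 × 3.828×10²⁶ = 1.11×10²⁵ W.
Flux: S = L/(4πd²) = 1.11×10²⁵/(4π×(8.32×10⁹)²) = 1.28×10⁴ W m⁻².
Energy balance: absorbed = emitted ⇒ πR²·S(1−A) = 4πR²·σT_eq⁴, so T_eq⁴ = S(1−A)/(4σ).
T_eq = [1.28×10⁴ × 0.23 / (4 × 5.67×10⁻⁸)]^(1/4) = (1.29×10¹⁰)^(1/4) = 337 K.

T_eq ≈ 337 K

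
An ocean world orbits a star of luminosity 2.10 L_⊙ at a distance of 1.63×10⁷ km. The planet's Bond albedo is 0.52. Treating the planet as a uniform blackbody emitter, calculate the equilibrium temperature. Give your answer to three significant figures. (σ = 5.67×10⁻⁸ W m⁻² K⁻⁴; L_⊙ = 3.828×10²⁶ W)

d = 1.63×10⁷ km = 1.63×10¹⁰ m.
L = 2.10 × 3.828×10²⁶ = 8.04×10²⁶ W.
Flux: S = L/(4πd²) = 8.04×10²⁶/(4π×(1.63×10¹⁰)²) = 2.41×10⁵ W m⁻².
Energy balance: absorbed = emitted ⇒ πR²·S(1−A) = 4πR²·σT_eq⁴, so T_eq⁴ = S(1−A)/(4σ).
T_eq = [2.41×10⁵ × 0.48 / (4 × 5.67×10⁻⁸)]^(1/4) = (5.10×10¹¹)^(1/4) = 845 K.

T_eq ≈ 845 K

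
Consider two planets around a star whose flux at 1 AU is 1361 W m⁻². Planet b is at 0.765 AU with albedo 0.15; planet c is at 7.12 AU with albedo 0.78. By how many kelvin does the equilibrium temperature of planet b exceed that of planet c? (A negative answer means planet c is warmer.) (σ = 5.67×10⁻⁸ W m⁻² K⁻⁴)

T_eq = [S₀(1−A)/(4σd²)]^(1/4), so T ∝ (1−A)^(1/4) / √d.
T₁ = [1361×0.85/(4×5.67×10⁻⁸×0.765²)]^(1/4) = 305.55 K.
T₂ = [1361×0.22/(4×5.67×10⁻⁸×7.12²)]^(1/4) = 71.44 K.

ΔT ≈ 234.1 K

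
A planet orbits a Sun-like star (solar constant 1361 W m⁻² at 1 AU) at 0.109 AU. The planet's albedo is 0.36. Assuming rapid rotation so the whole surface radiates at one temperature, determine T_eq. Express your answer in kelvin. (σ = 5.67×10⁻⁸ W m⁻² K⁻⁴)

T_eq ≈ 754 K

Flux at 0.109 AU: S = 1361/0.109² = 1.15×10⁵ W m⁻².
Energy balance: absorbed = emitted ⇒ πR²·S(1−A) = 4πR²·σT_eq⁴, so T_eq⁴ = S(1−A)/(4σ).
T_eq = [1.15×10⁵ × 0.64 / (4 × 5.67×10⁻⁸)]^(1/4) = (3.23×10¹¹)^(1/4) = 754 K.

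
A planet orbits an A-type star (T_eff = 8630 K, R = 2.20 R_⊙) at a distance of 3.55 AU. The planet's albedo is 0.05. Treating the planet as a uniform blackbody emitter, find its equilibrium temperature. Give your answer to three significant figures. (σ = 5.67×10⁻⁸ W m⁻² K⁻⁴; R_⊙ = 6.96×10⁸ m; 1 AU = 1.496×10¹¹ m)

T_eq ≈ 323 K

R_⋆ = 2.20 × 6.96×10⁸ = 1.53×10⁹ m.
d = 3.55 AU = 5.31×10¹¹ m.
L = 4πR_⋆²σT_⋆⁴ = 4π(1.53×10⁹)² × 5.67×10⁻⁸ × (8630)⁴ = 9.27×10²⁷ W.
S = L/(4πd²) = 2610 W m⁻².
Energy balance: absorbed = emitted ⇒ πR²·S(1−A) = 4πR²·σT_eq⁴, so T_eq⁴ = S(1−A)/(4σ).
T_eq = [2610 × 0.95 / (4 × 5.67×10⁻⁸)]^(1/4) = (1.10×10¹⁰)^(1/4) = 323 K.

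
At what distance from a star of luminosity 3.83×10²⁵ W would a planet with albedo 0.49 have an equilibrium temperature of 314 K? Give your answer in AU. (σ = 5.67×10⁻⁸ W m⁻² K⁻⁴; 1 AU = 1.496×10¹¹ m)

From T_eq⁴ = L(1−A)/(16πσd²): d = √[L(1−A)/(16πσT_eq⁴)].
d = √[3.83×10²⁵ × 0.51 / (16π × 5.67×10⁻⁸ × (314)⁴)] = 2.66×10¹⁰ m = 0.177 AU.

d ≈ 0.177 AU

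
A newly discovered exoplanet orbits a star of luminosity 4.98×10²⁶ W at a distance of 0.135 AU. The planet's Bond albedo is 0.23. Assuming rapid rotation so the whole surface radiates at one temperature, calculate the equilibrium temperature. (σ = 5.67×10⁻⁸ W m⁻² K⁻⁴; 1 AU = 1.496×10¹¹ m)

d = 0.135 AU = 2.02×10¹⁰ m.
Flux: S = L/(4πd²) = 4.98×10²⁶/(4π×(2.02×10¹⁰)²) = 9.72×10⁴ W m⁻².
Energy balance: absorbed = emitted ⇒ πR²·S(1−A) = 4πR²·σT_eq⁴, so T_eq⁴ = S(1−A)/(4σ).
T_eq = [9.72×10⁴ × 0.77 / (4 × 5.67×10⁻⁸)]^(1/4) = (3.30×10¹¹)^(1/4) = 758 K.

T_eq ≈ 758 K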